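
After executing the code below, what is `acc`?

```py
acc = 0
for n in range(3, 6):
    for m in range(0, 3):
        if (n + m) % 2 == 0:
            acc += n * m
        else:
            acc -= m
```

11

n=3,m=0: odd sum, acc = 0-0 = 0
n=3,m=1: even sum, acc = 0+3 = 3
n=3,m=2: odd sum, acc = 3-2 = 1
n=4,m=0: even sum, acc = 1+0 = 1
n=4,m=1: odd sum, acc = 1-1 = 0
n=4,m=2: even sum, acc = 0+8 = 8
n=5,m=0: odd sum, acc = 8-0 = 8
n=5,m=1: even sum, acc = 8+5 = 13
n=5,m=2: odd sum, acc = 13-2 = 11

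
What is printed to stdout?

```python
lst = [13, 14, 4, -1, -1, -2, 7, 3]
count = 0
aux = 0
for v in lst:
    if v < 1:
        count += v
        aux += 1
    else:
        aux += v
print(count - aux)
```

-48

v=13: not <1; aux=13
v=14: not <1; aux=27
v=4: not <1; aux=31
v=-1: <1, count = 0+(-1) = -1; aux=32
v=-1: <1, count = (-1)+(-1) = -2; aux=33
v=-2: <1, count = (-2)+(-2) = -4; aux=34
v=7: not <1; aux=41
v=3: not <1; aux=44
count-aux = (-4)-44 = -48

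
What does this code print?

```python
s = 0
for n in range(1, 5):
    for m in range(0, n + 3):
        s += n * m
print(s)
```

n=1,m=0: s = 0+0 = 0
n=1,m=1: s = 0+1 = 1
n=1,m=2: s = 1+2 = 3
n=1,m=3: s = 3+3 = 6
n=2,m=0: s = 6+0 = 6
n=2,m=1: s = 6+2 = 8
n=2,m=2: s = 8+4 = 12
n=2,m=3: s = 12+6 = 18
n=2,m=4: s = 18+8 = 26
n=3,m=0: s = 26+0 = 26
n=3,m=1: s = 26+3 = 29
n=3,m=2: s = 29+6 = 35
n=3,m=3: s = 35+9 = 44
n=3,m=4: s = 44+12 = 56
n=3,m=5: s = 56+15 = 71
n=4,m=0: s = 71+0 = 71
n=4,m=1: s = 71+4 = 75
n=4,m=2: s = 75+8 = 83
n=4,m=3: s = 83+12 = 95
n=4,m=4: s = 95+16 = 111
n=4,m=5: s = 111+20 = 131
n=4,m=6: s = 131+24 = 155

155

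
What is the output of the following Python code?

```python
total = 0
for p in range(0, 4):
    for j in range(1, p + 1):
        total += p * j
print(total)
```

p=1,j=1: total = 0+1 = 1
p=2,j=1: total = 1+2 = 3
p=2,j=2: total = 3+4 = 7
p=3,j=1: total = 7+3 = 10
p=3,j=2: total = 10+6 = 16
p=3,j=3: total = 16+9 = 25

25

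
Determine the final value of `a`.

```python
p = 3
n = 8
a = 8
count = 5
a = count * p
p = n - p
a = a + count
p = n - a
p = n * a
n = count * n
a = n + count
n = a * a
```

45

a = 5*3 = 15
p = 8-3 = 5
a = 15+5 = 20
p = 8-20 = -12
p = 8*20 = 160
n = 5*8 = 40
a = 40+5 = 45
n = 45*45 = 2025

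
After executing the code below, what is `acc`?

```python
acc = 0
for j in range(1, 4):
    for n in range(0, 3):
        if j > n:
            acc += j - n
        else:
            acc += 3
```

19

j=1,n=0: 1>0, acc = 0+1 = 1
j=1,n=1: not 1>1, acc = 1+3 = 4
j=1,n=2: not 1>2, acc = 4+3 = 7
j=2,n=0: 2>0, acc = 7+2 = 9
j=2,n=1: 2>1, acc = 9+1 = 10
j=2,n=2: not 2>2, acc = 10+3 = 13
j=3,n=0: 3>0, acc = 13+3 = 16
j=3,n=1: 3>1, acc = 16+2 = 18
j=3,n=2: 3>2, acc = 18+1 = 19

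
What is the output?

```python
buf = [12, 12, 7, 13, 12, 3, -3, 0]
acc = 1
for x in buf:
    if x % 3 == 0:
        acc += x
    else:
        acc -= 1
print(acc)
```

x=12: %3==0, acc = 1+12 = 13
x=12: %3==0, acc = 13+12 = 25
x=7: not %3==0, acc = 25-1 = 24
x=13: not %3==0, acc = 24-1 = 23
x=12: %3==0, acc = 23+12 = 35
x=3: %3==0, acc = 35+3 = 38
x=-3: %3==0, acc = 38+(-3) = 35
x=0: %3==0, acc = 35+0 = 35

35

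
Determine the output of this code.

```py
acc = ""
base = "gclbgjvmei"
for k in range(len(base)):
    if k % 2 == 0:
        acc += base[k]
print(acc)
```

glgve

k=0: add 'g' → 'g'
k=1: skip
k=2: add 'l' → 'gl'
k=3: skip
k=4: add 'g' → 'glg'
k=5: skip
k=6: add 'v' → 'glgv'
k=7: skip
k=8: add 'e' → 'glgve'
k=9: skip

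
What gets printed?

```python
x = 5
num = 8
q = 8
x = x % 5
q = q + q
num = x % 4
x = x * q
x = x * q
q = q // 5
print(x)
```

0

x = 5%5 = 0
q = 8+8 = 16
num = 0%4 = 0
x = 0*16 = 0
x = 0*16 = 0
q = 16//5 = 3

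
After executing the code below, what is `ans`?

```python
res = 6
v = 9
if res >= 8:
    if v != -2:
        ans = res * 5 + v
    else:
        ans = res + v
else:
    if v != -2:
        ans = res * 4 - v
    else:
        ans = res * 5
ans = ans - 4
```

11

res=6, v=9
res >= 8 is False; v != -2 is True
→ ans = res * 4 - v = 15
ans = 15-4 = 11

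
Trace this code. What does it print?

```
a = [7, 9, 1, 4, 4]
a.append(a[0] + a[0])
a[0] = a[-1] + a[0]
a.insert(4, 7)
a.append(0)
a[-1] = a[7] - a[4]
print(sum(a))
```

53

append a[0]+a[0] = 7+7 = 14 → [7, 9, 1, 4, 4, 14]
a[0] = a[-1]+a[0] = 14+7 = 21 → [21, 9, 1, 4, 4, 14]
insert 7 at 4 → [21, 9, 1, 4, 7, 4, 14]
append 0 → [21, 9, 1, 4, 7, 4, 14, 0]
a[-1] = a[7]-a[4] = 0-7 = -7 → [21, 9, 1, 4, 7, 4, 14, -7]
sum = 53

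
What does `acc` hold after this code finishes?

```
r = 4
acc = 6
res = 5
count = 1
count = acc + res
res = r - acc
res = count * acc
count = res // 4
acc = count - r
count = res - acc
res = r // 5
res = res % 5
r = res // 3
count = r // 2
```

12

count = 6+5 = 11
res = 4-6 = -2
res = 11*6 = 66
count = 66//4 = 16
acc = 16-4 = 12
count = 66-12 = 54
res = 4//5 = 0
res = 0%5 = 0
r = 0//3 = 0
count = 0//2 = 0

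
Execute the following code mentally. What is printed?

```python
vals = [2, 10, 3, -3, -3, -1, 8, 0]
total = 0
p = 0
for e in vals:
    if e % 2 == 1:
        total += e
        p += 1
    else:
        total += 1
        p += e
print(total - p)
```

-24

e=2: not odd, total = 0+1 = 1; p=2
e=10: not odd, total = 1+1 = 2; p=12
e=3: odd, total = 2+3 = 5; p=13
e=-3: odd, total = 5+(-3) = 2; p=14
e=-3: odd, total = 2+(-3) = -1; p=15
e=-1: odd, total = (-1)+(-1) = -2; p=16
e=8: not odd, total = (-2)+1 = -1; p=24
e=0: not odd, total = (-1)+1 = 0; p=24
total-p = 0-24 = -24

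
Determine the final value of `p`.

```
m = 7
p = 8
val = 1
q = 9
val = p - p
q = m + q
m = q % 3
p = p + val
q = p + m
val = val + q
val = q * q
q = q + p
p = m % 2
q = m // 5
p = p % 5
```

val = 8-8 = 0
q = 7+9 = 16
m = 16%3 = 1
p = 8+0 = 8
q = 8+1 = 9
val = 0+9 = 9
val = 9*9 = 81
q = 9+8 = 17
p = 1%2 = 1
q = 1//5 = 0
p = 1%5 = 1

1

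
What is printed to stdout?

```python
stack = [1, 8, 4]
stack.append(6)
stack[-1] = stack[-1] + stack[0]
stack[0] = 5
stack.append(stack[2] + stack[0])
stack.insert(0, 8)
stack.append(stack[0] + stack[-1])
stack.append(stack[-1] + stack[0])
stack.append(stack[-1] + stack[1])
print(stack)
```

[8, 5, 8, 4, 7, 9, 17, 25, 30]

append 6 → [1, 8, 4, 6]
stack[-1] = stack[-1]+stack[0] = 6+1 = 7 → [1, 8, 4, 7]
stack[0] = 5 → [5, 8, 4, 7]
append stack[2]+stack[0] = 4+5 = 9 → [5, 8, 4, 7, 9]
insert 8 at 0 → [8, 5, 8, 4, 7, 9]
append stack[0]+stack[-1] = 8+9 = 17 → [8, 5, 8, 4, 7, 9, 17]
append stack[-1]+stack[0] = 17+8 = 25 → [8, 5, 8, 4, 7, 9, 17, 25]
append stack[-1]+stack[1] = 25+5 = 30 → [8, 5, 8, 4, 7, 9, 17, 25, 30]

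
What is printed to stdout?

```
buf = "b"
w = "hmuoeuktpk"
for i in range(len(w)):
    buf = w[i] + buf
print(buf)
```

kptkueoumhb

i=0: prepend 'h' → 'hb'
i=1: prepend 'm' → 'mhb'
i=2: prepend 'u' → 'umhb'
i=3: prepend 'o' → 'oumhb'
i=4: prepend 'e' → 'eoumhb'
i=5: prepend 'u' → 'ueoumhb'
i=6: prepend 'k' → 'kueoumhb'
i=7: prepend 't' → 'tkueoumhb'
i=8: prepend 'p' → 'ptkueoumhb'
i=9: prepend 'k' → 'kptkueoumhb'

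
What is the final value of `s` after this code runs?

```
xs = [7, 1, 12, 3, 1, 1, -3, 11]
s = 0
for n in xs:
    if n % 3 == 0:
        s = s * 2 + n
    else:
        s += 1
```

n=7: not %3==0, s = 0+1 = 1
n=1: not %3==0, s = 1+1 = 2
n=12: %3==0, s = 2*2+12 = 16
n=3: %3==0, s = 16*2+3 = 35
n=1: not %3==0, s = 35+1 = 36
n=1: not %3==0, s = 36+1 = 37
n=-3: %3==0, s = 37*2+(-3) = 71
n=11: not %3==0, s = 71+1 = 72

72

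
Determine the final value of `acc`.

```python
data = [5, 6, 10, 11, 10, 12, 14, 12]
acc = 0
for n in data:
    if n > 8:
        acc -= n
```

n=5: not >8
n=6: not >8
n=10: >8, acc = 0-10 = -10
n=11: >8, acc = (-10)-11 = -21
n=10: >8, acc = (-21)-10 = -31
n=12: >8, acc = (-31)-12 = -43
n=14: >8, acc = (-43)-14 = -57
n=12: >8, acc = (-57)-12 = -69

-69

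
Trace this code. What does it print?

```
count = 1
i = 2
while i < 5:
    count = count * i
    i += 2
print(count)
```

8

i=2: count = 1*2 = 2
i=4: count = 2*4 = 8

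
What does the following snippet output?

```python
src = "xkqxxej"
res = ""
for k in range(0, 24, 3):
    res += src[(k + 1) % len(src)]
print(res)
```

kxxxjqek

k=0: add src[1]='k' → 'k'
k=3: add src[4]='x' → 'kx'
k=6: add src[0]='x' → 'kxx'
k=9: add src[3]='x' → 'kxxx'
k=12: add src[6]='j' → 'kxxxj'
k=15: add src[2]='q' → 'kxxxjq'
k=18: add src[5]='e' → 'kxxxjqe'
k=21: add src[1]='k' → 'kxxxjqek'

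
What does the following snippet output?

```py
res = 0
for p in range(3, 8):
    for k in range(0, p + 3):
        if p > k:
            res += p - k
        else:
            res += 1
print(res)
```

p=3,k=0: 3>0, res = 0+3 = 3
p=3,k=1: 3>1, res = 3+2 = 5
p=3,k=2: 3>2, res = 5+1 = 6
p=3,k=3: not 3>3, res = 6+1 = 7
p=3,k=4: not 3>4, res = 7+1 = 8
p=3,k=5: not 3>5, res = 8+1 = 9
p=4,k=0: 4>0, res = 9+4 = 13
p=4,k=1: 4>1, res = 13+3 = 16
p=4,k=2: 4>2, res = 16+2 = 18
p=4,k=3: 4>3, res = 18+1 = 19
p=4,k=4: not 4>4, res = 19+1 = 20
p=4,k=5: not 4>5, res = 20+1 = 21
p=4,k=6: not 4>6, res = 21+1 = 22
p=5,k=0: 5>0, res = 22+5 = 27
p=5,k=1: 5>1, res = 27+4 = 31
p=5,k=2: 5>2, res = 31+3 = 34
p=5,k=3: 5>3, res = 34+2 = 36
p=5,k=4: 5>4, res = 36+1 = 37
p=5,k=5: not 5>5, res = 37+1 = 38
p=5,k=6: not 5>6, res = 38+1 = 39
p=5,k=7: not 5>7, res = 39+1 = 40
p=6,k=0: 6>0, res = 40+6 = 46
p=6,k=1: 6>1, res = 46+5 = 51
p=6,k=2: 6>2, res = 51+4 = 55
p=6,k=3: 6>3, res = 55+3 = 58
p=6,k=4: 6>4, res = 58+2 = 60
p=6,k=5: 6>5, res = 60+1 = 61
p=6,k=6: not 6>6, res = 61+1 = 62
p=6,k=7: not 6>7, res = 62+1 = 63
p=6,k=8: not 6>8, res = 63+1 = 64
p=7,k=0: 7>0, res = 64+7 = 71
p=7,k=1: 7>1, res = 71+6 = 77
p=7,k=2: 7>2, res = 77+5 = 82
p=7,k=3: 7>3, res = 82+4 = 86
p=7,k=4: 7>4, res = 86+3 = 89
p=7,k=5: 7>5, res = 89+2 = 91
p=7,k=6: 7>6, res = 91+1 = 92
p=7,k=7: not 7>7, res = 92+1 = 93
p=7,k=8: not 7>8, res = 93+1 = 94
p=7,k=9: not 7>9, res = 94+1 = 95

95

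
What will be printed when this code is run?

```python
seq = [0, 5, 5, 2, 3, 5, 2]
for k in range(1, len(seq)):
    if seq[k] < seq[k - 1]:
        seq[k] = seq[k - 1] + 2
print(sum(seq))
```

k=1: 5>=0, unchanged → [0, 5, 5, 2, 3, 5, 2]
k=2: 5>=5, unchanged → [0, 5, 5, 2, 3, 5, 2]
k=3: 2<5, seq[3] = 5+2 = 7 → [0, 5, 5, 7, 3, 5, 2]
k=4: 3<7, seq[4] = 7+2 = 9 → [0, 5, 5, 7, 9, 5, 2]
k=5: 5<9, seq[5] = 9+2 = 11 → [0, 5, 5, 7, 9, 11, 2]
k=6: 2<11, seq[6] = 11+2 = 13 → [0, 5, 5, 7, 9, 11, 13]
sum = 50

50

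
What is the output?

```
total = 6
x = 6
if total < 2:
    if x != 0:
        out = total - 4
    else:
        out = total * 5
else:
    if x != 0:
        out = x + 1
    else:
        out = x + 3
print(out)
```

total=6, x=6
total < 2 is False; x != 0 is True
→ out = x + 1 = 7

7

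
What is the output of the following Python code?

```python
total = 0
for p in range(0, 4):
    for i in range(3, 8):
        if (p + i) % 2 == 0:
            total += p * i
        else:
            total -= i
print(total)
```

p=0,i=3: odd sum, total = 0-3 = -3
p=0,i=4: even sum, total = (-3)+0 = -3
p=0,i=5: odd sum, total = (-3)-5 = -8
p=0,i=6: even sum, total = (-8)+0 = -8
p=0,i=7: odd sum, total = (-8)-7 = -15
p=1,i=3: even sum, total = (-15)+3 = -12
p=1,i=4: odd sum, total = (-12)-4 = -16
p=1,i=5: even sum, total = (-16)+5 = -11
p=1,i=6: odd sum, total = (-11)-6 = -17
p=1,i=7: even sum, total = (-17)+7 = -10
p=2,i=3: odd sum, total = (-10)-3 = -13
p=2,i=4: even sum, total = (-13)+8 = -5
p=2,i=5: odd sum, total = (-5)-5 = -10
p=2,i=6: even sum, total = (-10)+12 = 2
p=2,i=7: odd sum, total = 2-7 = -5
p=3,i=3: even sum, total = (-5)+9 = 4
p=3,i=4: odd sum, total = 4-4 = 0
p=3,i=5: even sum, total = 0+15 = 15
p=3,i=6: odd sum, total = 15-6 = 9
p=3,i=7: even sum, total = 9+21 = 30

30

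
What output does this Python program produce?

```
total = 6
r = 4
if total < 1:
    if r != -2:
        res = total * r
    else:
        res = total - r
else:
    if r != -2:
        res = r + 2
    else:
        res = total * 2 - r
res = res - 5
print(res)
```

1

total=6, r=4
total < 1 is False; r != -2 is True
→ res = r + 2 = 6
res = 6-5 = 1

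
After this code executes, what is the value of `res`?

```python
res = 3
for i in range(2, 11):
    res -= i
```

i=2: res = 3-2 = 1
i=3: res = 1-3 = -2
i=4: res = (-2)-4 = -6
i=5: res = (-6)-5 = -11
i=6: res = (-11)-6 = -17
i=7: res = (-17)-7 = -24
i=8: res = (-24)-8 = -32
i=9: res = (-32)-9 = -41
i=10: res = (-41)-10 = -51

-51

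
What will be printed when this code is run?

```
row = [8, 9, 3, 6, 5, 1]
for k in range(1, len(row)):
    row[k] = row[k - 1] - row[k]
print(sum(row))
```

k=1: row[1] = 8-9 = -1 → [8, -1, 3, 6, 5, 1]
k=2: row[2] = (-1)-3 = -4 → [8, -1, -4, 6, 5, 1]
k=3: row[3] = (-4)-6 = -10 → [8, -1, -4, -10, 5, 1]
k=4: row[4] = (-10)-5 = -15 → [8, -1, -4, -10, -15, 1]
k=5: row[5] = (-15)-1 = -16 → [8, -1, -4, -10, -15, -16]
sum = -38

-38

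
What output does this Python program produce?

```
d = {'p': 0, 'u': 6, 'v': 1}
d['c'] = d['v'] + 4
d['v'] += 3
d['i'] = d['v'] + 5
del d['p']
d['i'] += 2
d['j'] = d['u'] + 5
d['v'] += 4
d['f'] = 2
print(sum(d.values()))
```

43

d['c'] = d['v']+4 = 5 → {'p': 0, 'u': 6, 'v': 1, 'c': 5}
d['v'] = 1+3 = 4 → {'p': 0, 'u': 6, 'v': 4, 'c': 5}
d['i'] = d['v']+5 = 9 → {'p': 0, 'u': 6, 'v': 4, 'c': 5, 'i': 9}
del 'p' → {'u': 6, 'v': 4, 'c': 5, 'i': 9}
d['i'] = 9+2 = 11 → {'u': 6, 'v': 4, 'c': 5, 'i': 11}
d['j'] = d['u']+5 = 11 → {'u': 6, 'v': 4, 'c': 5, 'i': 11, 'j': 11}
d['v'] = 4+4 = 8 → {'u': 6, 'v': 8, 'c': 5, 'i': 11, 'j': 11}
d['f'] = 2 → {'u': 6, 'v': 8, 'c': 5, 'i': 11, 'j': 11, 'f': 2}
sum of values = 43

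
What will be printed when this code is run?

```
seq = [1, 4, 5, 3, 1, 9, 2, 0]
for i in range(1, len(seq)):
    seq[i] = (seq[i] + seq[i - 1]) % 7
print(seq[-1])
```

i=1: seq[1] = (4+1)%7 = 5 → [1, 5, 5, 3, 1, 9, 2, 0]
i=2: seq[2] = (5+5)%7 = 3 → [1, 5, 3, 3, 1, 9, 2, 0]
i=3: seq[3] = (3+3)%7 = 6 → [1, 5, 3, 6, 1, 9, 2, 0]
i=4: seq[4] = (1+6)%7 = 0 → [1, 5, 3, 6, 0, 9, 2, 0]
i=5: seq[5] = (9+0)%7 = 2 → [1, 5, 3, 6, 0, 2, 2, 0]
i=6: seq[6] = (2+2)%7 = 4 → [1, 5, 3, 6, 0, 2, 4, 0]
i=7: seq[7] = (0+4)%7 = 4 → [1, 5, 3, 6, 0, 2, 4, 4]

4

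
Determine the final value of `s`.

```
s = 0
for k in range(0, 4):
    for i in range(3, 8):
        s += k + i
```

130

k=0,i=3: s = 0+3 = 3
k=0,i=4: s = 3+4 = 7
k=0,i=5: s = 7+5 = 12
k=0,i=6: s = 12+6 = 18
k=0,i=7: s = 18+7 = 25
k=1,i=3: s = 25+4 = 29
k=1,i=4: s = 29+5 = 34
k=1,i=5: s = 34+6 = 40
k=1,i=6: s = 40+7 = 47
k=1,i=7: s = 47+8 = 55
k=2,i=3: s = 55+5 = 60
k=2,i=4: s = 60+6 = 66
k=2,i=5: s = 66+7 = 73
k=2,i=6: s = 73+8 = 81
k=2,i=7: s = 81+9 = 90
k=3,i=3: s = 90+6 = 96
k=3,i=4: s = 96+7 = 103
k=3,i=5: s = 103+8 = 111
k=3,i=6: s = 111+9 = 120
k=3,i=7: s = 120+10 = 130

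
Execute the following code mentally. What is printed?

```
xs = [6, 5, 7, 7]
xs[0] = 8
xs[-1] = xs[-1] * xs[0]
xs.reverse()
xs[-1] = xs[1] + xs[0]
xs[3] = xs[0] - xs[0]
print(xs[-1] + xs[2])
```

5

xs[0] = 8 → [8, 5, 7, 7]
xs[-1] = xs[-1]*xs[0] = 7*8 = 56 → [8, 5, 7, 56]
reverse → [56, 7, 5, 8]
xs[-1] = xs[1]+xs[0] = 7+56 = 63 → [56, 7, 5, 63]
xs[3] = xs[0]-xs[0] = 56-56 = 0 → [56, 7, 5, 0]
xs[-1]+xs[2] = 0+5 = 5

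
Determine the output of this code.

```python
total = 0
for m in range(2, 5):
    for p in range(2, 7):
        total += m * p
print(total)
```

m=2,p=2: total = 0+4 = 4
m=2,p=3: total = 4+6 = 10
m=2,p=4: total = 10+8 = 18
m=2,p=5: total = 18+10 = 28
m=2,p=6: total = 28+12 = 40
m=3,p=2: total = 40+6 = 46
m=3,p=3: total = 46+9 = 55
m=3,p=4: total = 55+12 = 67
m=3,p=5: total = 67+15 = 82
m=3,p=6: total = 82+18 = 100
m=4,p=2: total = 100+8 = 108
m=4,p=3: total = 108+12 = 120
m=4,p=4: total = 120+16 = 136
m=4,p=5: total = 136+20 = 156
m=4,p=6: total = 156+24 = 180

180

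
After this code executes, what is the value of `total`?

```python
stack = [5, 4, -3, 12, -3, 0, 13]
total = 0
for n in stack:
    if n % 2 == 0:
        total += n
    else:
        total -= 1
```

n=5: not even, total = 0-1 = -1
n=4: even, total = (-1)+4 = 3
n=-3: not even, total = 3-1 = 2
n=12: even, total = 2+12 = 14
n=-3: not even, total = 14-1 = 13
n=0: even, total = 13+0 = 13
n=13: not even, total = 13-1 = 12

12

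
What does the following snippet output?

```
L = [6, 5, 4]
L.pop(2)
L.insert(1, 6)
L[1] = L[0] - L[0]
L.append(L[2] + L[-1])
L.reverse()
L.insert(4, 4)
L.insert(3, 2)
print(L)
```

[10, 5, 0, 2, 6, 4]

pop(2) removes 4 → [6, 5]
insert 6 at 1 → [6, 6, 5]
L[1] = L[0]-L[0] = 6-6 = 0 → [6, 0, 5]
append L[2]+L[-1] = 5+5 = 10 → [6, 0, 5, 10]
reverse → [10, 5, 0, 6]
insert 4 at 4 → [10, 5, 0, 6, 4]
insert 2 at 3 → [10, 5, 0, 2, 6, 4]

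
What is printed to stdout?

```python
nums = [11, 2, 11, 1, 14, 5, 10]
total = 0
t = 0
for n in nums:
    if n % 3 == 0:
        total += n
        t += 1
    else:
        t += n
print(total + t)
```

n=11: not %3==0; t=11
n=2: not %3==0; t=13
n=11: not %3==0; t=24
n=1: not %3==0; t=25
n=14: not %3==0; t=39
n=5: not %3==0; t=44
n=10: not %3==0; t=54
total+t = 0+54 = 54

54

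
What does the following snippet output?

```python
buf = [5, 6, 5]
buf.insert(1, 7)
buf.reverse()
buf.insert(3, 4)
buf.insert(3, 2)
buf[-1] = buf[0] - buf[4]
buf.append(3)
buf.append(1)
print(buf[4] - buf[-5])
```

insert 7 at 1 → [5, 7, 6, 5]
reverse → [5, 6, 7, 5]
insert 4 at 3 → [5, 6, 7, 4, 5]
insert 2 at 3 → [5, 6, 7, 2, 4, 5]
buf[-1] = buf[0]-buf[4] = 5-4 = 1 → [5, 6, 7, 2, 4, 1]
append 3 → [5, 6, 7, 2, 4, 1, 3]
append 1 → [5, 6, 7, 2, 4, 1, 3, 1]
buf[4]-buf[-5] = 4-2 = 2

2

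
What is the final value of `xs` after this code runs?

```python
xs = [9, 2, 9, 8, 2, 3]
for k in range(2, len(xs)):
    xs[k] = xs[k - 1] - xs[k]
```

[9, 2, -7, -15, -17, -20]

k=2: xs[2] = 2-9 = -7 → [9, 2, -7, 8, 2, 3]
k=3: xs[3] = (-7)-8 = -15 → [9, 2, -7, -15, 2, 3]
k=4: xs[4] = (-15)-2 = -17 → [9, 2, -7, -15, -17, 3]
k=5: xs[5] = (-17)-3 = -20 → [9, 2, -7, -15, -17, -20]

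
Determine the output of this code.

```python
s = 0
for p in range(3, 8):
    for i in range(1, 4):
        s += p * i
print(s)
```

150

p=3,i=1: s = 0+3 = 3
p=3,i=2: s = 3+6 = 9
p=3,i=3: s = 9+9 = 18
p=4,i=1: s = 18+4 = 22
p=4,i=2: s = 22+8 = 30
p=4,i=3: s = 30+12 = 42
p=5,i=1: s = 42+5 = 47
p=5,i=2: s = 47+10 = 57
p=5,i=3: s = 57+15 = 72
p=6,i=1: s = 72+6 = 78
p=6,i=2: s = 78+12 = 90
p=6,i=3: s = 90+18 = 108
p=7,i=1: s = 108+7 = 115
p=7,i=2: s = 115+14 = 129
p=7,i=3: s = 129+21 = 150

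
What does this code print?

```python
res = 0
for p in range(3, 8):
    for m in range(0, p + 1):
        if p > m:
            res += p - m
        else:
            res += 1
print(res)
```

85

p=3,m=0: 3>0, res = 0+3 = 3
p=3,m=1: 3>1, res = 3+2 = 5
p=3,m=2: 3>2, res = 5+1 = 6
p=3,m=3: not 3>3, res = 6+1 = 7
p=4,m=0: 4>0, res = 7+4 = 11
p=4,m=1: 4>1, res = 11+3 = 14
p=4,m=2: 4>2, res = 14+2 = 16
p=4,m=3: 4>3, res = 16+1 = 17
p=4,m=4: not 4>4, res = 17+1 = 18
p=5,m=0: 5>0, res = 18+5 = 23
p=5,m=1: 5>1, res = 23+4 = 27
p=5,m=2: 5>2, res = 27+3 = 30
p=5,m=3: 5>3, res = 30+2 = 32
p=5,m=4: 5>4, res = 32+1 = 33
p=5,m=5: not 5>5, res = 33+1 = 34
p=6,m=0: 6>0, res = 34+6 = 40
p=6,m=1: 6>1, res = 40+5 = 45
p=6,m=2: 6>2, res = 45+4 = 49
p=6,m=3: 6>3, res = 49+3 = 52
p=6,m=4: 6>4, res = 52+2 = 54
p=6,m=5: 6>5, res = 54+1 = 55
p=6,m=6: not 6>6, res = 55+1 = 56
p=7,m=0: 7>0, res = 56+7 = 63
p=7,m=1: 7>1, res = 63+6 = 69
p=7,m=2: 7>2, res = 69+5 = 74
p=7,m=3: 7>3, res = 74+4 = 78
p=7,m=4: 7>4, res = 78+3 = 81
p=7,m=5: 7>5, res = 81+2 = 83
p=7,m=6: 7>6, res = 83+1 = 84
p=7,m=7: not 7>7, res = 84+1 = 85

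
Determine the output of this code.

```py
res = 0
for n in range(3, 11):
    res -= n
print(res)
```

n=3: res = 0-3 = -3
n=4: res = (-3)-4 = -7
n=5: res = (-7)-5 = -12
n=6: res = (-12)-6 = -18
n=7: res = (-18)-7 = -25
n=8: res = (-25)-8 = -33
n=9: res = (-33)-9 = -42
n=10: res = (-42)-10 = -52

-52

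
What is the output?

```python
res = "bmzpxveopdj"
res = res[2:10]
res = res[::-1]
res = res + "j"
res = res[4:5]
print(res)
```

slice [2:10] → 'zpxveopd'
reverse → 'dpoevxpz'
+ 'j' → 'dpoevxpzj'
slice [4:5] → 'v'

v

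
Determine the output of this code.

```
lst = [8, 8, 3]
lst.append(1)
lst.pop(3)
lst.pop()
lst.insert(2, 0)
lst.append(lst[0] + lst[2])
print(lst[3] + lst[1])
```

16

append 1 → [8, 8, 3, 1]
pop(3) removes 1 → [8, 8, 3]
pop() removes 3 → [8, 8]
insert 0 at 2 → [8, 8, 0]
append lst[0]+lst[2] = 8+0 = 8 → [8, 8, 0, 8]
lst[3]+lst[1] = 8+8 = 16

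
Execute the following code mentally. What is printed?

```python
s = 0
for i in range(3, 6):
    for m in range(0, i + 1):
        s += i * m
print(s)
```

133

i=3,m=0: s = 0+0 = 0
i=3,m=1: s = 0+3 = 3
i=3,m=2: s = 3+6 = 9
i=3,m=3: s = 9+9 = 18
i=4,m=0: s = 18+0 = 18
i=4,m=1: s = 18+4 = 22
i=4,m=2: s = 22+8 = 30
i=4,m=3: s = 30+12 = 42
i=4,m=4: s = 42+16 = 58
i=5,m=0: s = 58+0 = 58
i=5,m=1: s = 58+5 = 63
i=5,m=2: s = 63+10 = 73
i=5,m=3: s = 73+15 = 88
i=5,m=4: s = 88+20 = 108
i=5,m=5: s = 108+25 = 133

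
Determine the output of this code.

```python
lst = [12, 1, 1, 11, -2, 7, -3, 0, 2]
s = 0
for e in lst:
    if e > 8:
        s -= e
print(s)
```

e=12: >8, s = 0-12 = -12
e=1: not >8
e=1: not >8
e=11: >8, s = (-12)-11 = -23
e=-2: not >8
e=7: not >8
e=-3: not >8
e=0: not >8
e=2: not >8

-23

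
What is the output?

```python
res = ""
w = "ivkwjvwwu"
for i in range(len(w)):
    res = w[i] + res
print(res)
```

uwwvjwkvi

i=0: prepend 'i' → 'i'
i=1: prepend 'v' → 'vi'
i=2: prepend 'k' → 'kvi'
i=3: prepend 'w' → 'wkvi'
i=4: prepend 'j' → 'jwkvi'
i=5: prepend 'v' → 'vjwkvi'
i=6: prepend 'w' → 'wvjwkvi'
i=7: prepend 'w' → 'wwvjwkvi'
i=8: prepend 'u' → 'uwwvjwkvi'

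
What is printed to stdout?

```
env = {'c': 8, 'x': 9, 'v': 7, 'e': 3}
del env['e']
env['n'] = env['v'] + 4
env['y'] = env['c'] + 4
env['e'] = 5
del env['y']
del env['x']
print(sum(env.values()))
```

del 'e' → {'c': 8, 'x': 9, 'v': 7}
env['n'] = env['v']+4 = 11 → {'c': 8, 'x': 9, 'v': 7, 'n': 11}
env['y'] = env['c']+4 = 12 → {'c': 8, 'x': 9, 'v': 7, 'n': 11, 'y': 12}
env['e'] = 5 → {'c': 8, 'x': 9, 'v': 7, 'n': 11, 'y': 12, 'e': 5}
del 'y' → {'c': 8, 'x': 9, 'v': 7, 'n': 11, 'e': 5}
del 'x' → {'c': 8, 'v': 7, 'n': 11, 'e': 5}
sum of values = 31

31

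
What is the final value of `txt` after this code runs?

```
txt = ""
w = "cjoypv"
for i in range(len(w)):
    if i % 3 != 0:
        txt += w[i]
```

i=0: skip
i=1: add 'j' → 'j'
i=2: add 'o' → 'jo'
i=3: skip
i=4: add 'p' → 'jop'
i=5: add 'v' → 'jopv'

'jopv'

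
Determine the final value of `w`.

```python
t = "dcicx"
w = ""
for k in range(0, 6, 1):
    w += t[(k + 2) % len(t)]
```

'icxdci'

k=0: add t[2]='i' → 'i'
k=1: add t[3]='c' → 'ic'
k=2: add t[4]='x' → 'icx'
k=3: add t[0]='d' → 'icxd'
k=4: add t[1]='c' → 'icxdc'
k=5: add t[2]='i' → 'icxdci'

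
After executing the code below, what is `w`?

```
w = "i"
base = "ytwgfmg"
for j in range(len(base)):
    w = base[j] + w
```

j=0: prepend 'y' → 'yi'
j=1: prepend 't' → 'tyi'
j=2: prepend 'w' → 'wtyi'
j=3: prepend 'g' → 'gwtyi'
j=4: prepend 'f' → 'fgwtyi'
j=5: prepend 'm' → 'mfgwtyi'
j=6: prepend 'g' → 'gmfgwtyi'

'gmfgwtyi'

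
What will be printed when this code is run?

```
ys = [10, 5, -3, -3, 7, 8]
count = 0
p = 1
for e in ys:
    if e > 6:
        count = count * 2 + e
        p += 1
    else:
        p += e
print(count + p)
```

65

e=10: >6, count = 0*2+10 = 10; p=2
e=5: not >6; p=7
e=-3: not >6; p=4
e=-3: not >6; p=1
e=7: >6, count = 10*2+7 = 27; p=2
e=8: >6, count = 27*2+8 = 62; p=3
count+p = 62+3 = 65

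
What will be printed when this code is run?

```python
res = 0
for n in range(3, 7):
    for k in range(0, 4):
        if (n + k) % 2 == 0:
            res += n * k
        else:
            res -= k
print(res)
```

n=3,k=0: odd sum, res = 0-0 = 0
n=3,k=1: even sum, res = 0+3 = 3
n=3,k=2: odd sum, res = 3-2 = 1
n=3,k=3: even sum, res = 1+9 = 10
n=4,k=0: even sum, res = 10+0 = 10
n=4,k=1: odd sum, res = 10-1 = 9
n=4,k=2: even sum, res = 9+8 = 17
n=4,k=3: odd sum, res = 17-3 = 14
n=5,k=0: odd sum, res = 14-0 = 14
n=5,k=1: even sum, res = 14+5 = 19
n=5,k=2: odd sum, res = 19-2 = 17
n=5,k=3: even sum, res = 17+15 = 32
n=6,k=0: even sum, res = 32+0 = 32
n=6,k=1: odd sum, res = 32-1 = 31
n=6,k=2: even sum, res = 31+12 = 43
n=6,k=3: odd sum, res = 43-3 = 40

40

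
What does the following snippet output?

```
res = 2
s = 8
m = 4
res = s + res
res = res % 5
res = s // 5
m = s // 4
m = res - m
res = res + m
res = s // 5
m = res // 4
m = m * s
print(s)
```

res = 8+2 = 10
res = 10%5 = 0
res = 8//5 = 1
m = 8//4 = 2
m = 1-2 = -1
res = 1+(-1) = 0
res = 8//5 = 1
m = 1//4 = 0
m = 0*8 = 0

8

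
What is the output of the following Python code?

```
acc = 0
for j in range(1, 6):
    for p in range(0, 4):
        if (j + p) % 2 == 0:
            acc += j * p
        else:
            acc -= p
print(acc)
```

j=1,p=0: odd sum, acc = 0-0 = 0
j=1,p=1: even sum, acc = 0+1 = 1
j=1,p=2: odd sum, acc = 1-2 = -1
j=1,p=3: even sum, acc = (-1)+3 = 2
j=2,p=0: even sum, acc = 2+0 = 2
j=2,p=1: odd sum, acc = 2-1 = 1
j=2,p=2: even sum, acc = 1+4 = 5
j=2,p=3: odd sum, acc = 5-3 = 2
j=3,p=0: odd sum, acc = 2-0 = 2
j=3,p=1: even sum, acc = 2+3 = 5
j=3,p=2: odd sum, acc = 5-2 = 3
j=3,p=3: even sum, acc = 3+9 = 12
j=4,p=0: even sum, acc = 12+0 = 12
j=4,p=1: odd sum, acc = 12-1 = 11
j=4,p=2: even sum, acc = 11+8 = 19
j=4,p=3: odd sum, acc = 19-3 = 16
j=5,p=0: odd sum, acc = 16-0 = 16
j=5,p=1: even sum, acc = 16+5 = 21
j=5,p=2: odd sum, acc = 21-2 = 19
j=5,p=3: even sum, acc = 19+15 = 34

34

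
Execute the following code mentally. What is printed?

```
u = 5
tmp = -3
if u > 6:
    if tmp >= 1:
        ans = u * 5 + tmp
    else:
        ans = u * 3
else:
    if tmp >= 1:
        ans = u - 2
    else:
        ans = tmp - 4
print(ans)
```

u=5, tmp=-3
u > 6 is False; tmp >= 1 is False
→ ans = tmp - 4 = -7

-7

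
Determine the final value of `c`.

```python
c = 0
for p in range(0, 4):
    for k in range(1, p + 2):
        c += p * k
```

45

p=0,k=1: c = 0+0 = 0
p=1,k=1: c = 0+1 = 1
p=1,k=2: c = 1+2 = 3
p=2,k=1: c = 3+2 = 5
p=2,k=2: c = 5+4 = 9
p=2,k=3: c = 9+6 = 15
p=3,k=1: c = 15+3 = 18
p=3,k=2: c = 18+6 = 24
p=3,k=3: c = 24+9 = 33
p=3,k=4: c = 33+12 = 45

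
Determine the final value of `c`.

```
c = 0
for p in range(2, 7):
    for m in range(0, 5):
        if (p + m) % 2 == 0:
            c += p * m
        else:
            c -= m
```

80

p=2,m=0: even sum, c = 0+0 = 0
p=2,m=1: odd sum, c = 0-1 = -1
p=2,m=2: even sum, c = (-1)+4 = 3
p=2,m=3: odd sum, c = 3-3 = 0
p=2,m=4: even sum, c = 0+8 = 8
p=3,m=0: odd sum, c = 8-0 = 8
p=3,m=1: even sum, c = 8+3 = 11
p=3,m=2: odd sum, c = 11-2 = 9
p=3,m=3: even sum, c = 9+9 = 18
p=3,m=4: odd sum, c = 18-4 = 14
p=4,m=0: even sum, c = 14+0 = 14
p=4,m=1: odd sum, c = 14-1 = 13
p=4,m=2: even sum, c = 13+8 = 21
p=4,m=3: odd sum, c = 21-3 = 18
p=4,m=4: even sum, c = 18+16 = 34
p=5,m=0: odd sum, c = 34-0 = 34
p=5,m=1: even sum, c = 34+5 = 39
p=5,m=2: odd sum, c = 39-2 = 37
p=5,m=3: even sum, c = 37+15 = 52
p=5,m=4: odd sum, c = 52-4 = 48
p=6,m=0: even sum, c = 48+0 = 48
p=6,m=1: odd sum, c = 48-1 = 47
p=6,m=2: even sum, c = 47+12 = 59
p=6,m=3: odd sum, c = 59-3 = 56
p=6,m=4: even sum, c = 56+24 = 80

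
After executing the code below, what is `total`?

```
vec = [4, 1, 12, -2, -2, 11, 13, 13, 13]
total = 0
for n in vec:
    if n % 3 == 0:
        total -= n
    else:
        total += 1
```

n=4: not %3==0, total = 0+1 = 1
n=1: not %3==0, total = 1+1 = 2
n=12: %3==0, total = 2-12 = -10
n=-2: not %3==0, total = (-10)+1 = -9
n=-2: not %3==0, total = (-9)+1 = -8
n=11: not %3==0, total = (-8)+1 = -7
n=13: not %3==0, total = (-7)+1 = -6
n=13: not %3==0, total = (-6)+1 = -5
n=13: not %3==0, total = (-5)+1 = -4

-4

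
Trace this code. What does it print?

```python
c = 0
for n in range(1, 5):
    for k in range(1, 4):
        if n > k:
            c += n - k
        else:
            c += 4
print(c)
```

n=1,k=1: not 1>1, c = 0+4 = 4
n=1,k=2: not 1>2, c = 4+4 = 8
n=1,k=3: not 1>3, c = 8+4 = 12
n=2,k=1: 2>1, c = 12+1 = 13
n=2,k=2: not 2>2, c = 13+4 = 17
n=2,k=3: not 2>3, c = 17+4 = 21
n=3,k=1: 3>1, c = 21+2 = 23
n=3,k=2: 3>2, c = 23+1 = 24
n=3,k=3: not 3>3, c = 24+4 = 28
n=4,k=1: 4>1, c = 28+3 = 31
n=4,k=2: 4>2, c = 31+2 = 33
n=4,k=3: 4>3, c = 33+1 = 34

34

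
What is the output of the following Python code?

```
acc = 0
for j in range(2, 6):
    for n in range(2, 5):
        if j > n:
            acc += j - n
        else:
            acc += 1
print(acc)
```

16

j=2,n=2: not 2>2, acc = 0+1 = 1
j=2,n=3: not 2>3, acc = 1+1 = 2
j=2,n=4: not 2>4, acc = 2+1 = 3
j=3,n=2: 3>2, acc = 3+1 = 4
j=3,n=3: not 3>3, acc = 4+1 = 5
j=3,n=4: not 3>4, acc = 5+1 = 6
j=4,n=2: 4>2, acc = 6+2 = 8
j=4,n=3: 4>3, acc = 8+1 = 9
j=4,n=4: not 4>4, acc = 9+1 = 10
j=5,n=2: 5>2, acc = 10+3 = 13
j=5,n=3: 5>3, acc = 13+2 = 15
j=5,n=4: 5>4, acc = 15+1 = 16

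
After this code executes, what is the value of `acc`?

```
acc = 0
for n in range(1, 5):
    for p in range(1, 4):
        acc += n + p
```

n=1,p=1: acc = 0+2 = 2
n=1,p=2: acc = 2+3 = 5
n=1,p=3: acc = 5+4 = 9
n=2,p=1: acc = 9+3 = 12
n=2,p=2: acc = 12+4 = 16
n=2,p=3: acc = 16+5 = 21
n=3,p=1: acc = 21+4 = 25
n=3,p=2: acc = 25+5 = 30
n=3,p=3: acc = 30+6 = 36
n=4,p=1: acc = 36+5 = 41
n=4,p=2: acc = 41+6 = 47
n=4,p=3: acc = 47+7 = 54

54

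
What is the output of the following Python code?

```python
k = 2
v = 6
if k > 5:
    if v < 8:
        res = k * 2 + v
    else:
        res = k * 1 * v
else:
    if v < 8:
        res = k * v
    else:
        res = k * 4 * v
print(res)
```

12

k=2, v=6
k > 5 is False; v < 8 is True
→ res = k * v = 12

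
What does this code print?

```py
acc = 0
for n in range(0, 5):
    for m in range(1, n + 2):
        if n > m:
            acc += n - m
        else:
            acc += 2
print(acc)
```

28

n=0,m=1: not 0>1, acc = 0+2 = 2
n=1,m=1: not 1>1, acc = 2+2 = 4
n=1,m=2: not 1>2, acc = 4+2 = 6
n=2,m=1: 2>1, acc = 6+1 = 7
n=2,m=2: not 2>2, acc = 7+2 = 9
n=2,m=3: not 2>3, acc = 9+2 = 11
n=3,m=1: 3>1, acc = 11+2 = 13
n=3,m=2: 3>2, acc = 13+1 = 14
n=3,m=3: not 3>3, acc = 14+2 = 16
n=3,m=4: not 3>4, acc = 16+2 = 18
n=4,m=1: 4>1, acc = 18+3 = 21
n=4,m=2: 4>2, acc = 21+2 = 23
n=4,m=3: 4>3, acc = 23+1 = 24
n=4,m=4: not 4>4, acc = 24+2 = 26
n=4,m=5: not 4>5, acc = 26+2 = 28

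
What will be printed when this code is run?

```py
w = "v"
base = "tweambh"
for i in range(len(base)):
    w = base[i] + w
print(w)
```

hbmaewtv

i=0: prepend 't' → 'tv'
i=1: prepend 'w' → 'wtv'
i=2: prepend 'e' → 'ewtv'
i=3: prepend 'a' → 'aewtv'
i=4: prepend 'm' → 'maewtv'
i=5: prepend 'b' → 'bmaewtv'
i=6: prepend 'h' → 'hbmaewtv'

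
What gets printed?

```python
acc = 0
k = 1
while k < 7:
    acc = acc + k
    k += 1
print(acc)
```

21

k=1: acc = 0+1 = 1
k=2: acc = 1+2 = 3
k=3: acc = 3+3 = 6
k=4: acc = 6+4 = 10
k=5: acc = 10+5 = 15
k=6: acc = 15+6 = 21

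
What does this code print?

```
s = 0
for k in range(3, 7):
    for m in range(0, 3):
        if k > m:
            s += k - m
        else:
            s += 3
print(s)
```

42

k=3,m=0: 3>0, s = 0+3 = 3
k=3,m=1: 3>1, s = 3+2 = 5
k=3,m=2: 3>2, s = 5+1 = 6
k=4,m=0: 4>0, s = 6+4 = 10
k=4,m=1: 4>1, s = 10+3 = 13
k=4,m=2: 4>2, s = 13+2 = 15
k=5,m=0: 5>0, s = 15+5 = 20
k=5,m=1: 5>1, s = 20+4 = 24
k=5,m=2: 5>2, s = 24+3 = 27
k=6,m=0: 6>0, s = 27+6 = 33
k=6,m=1: 6>1, s = 33+5 = 38
k=6,m=2: 6>2, s = 38+4 = 42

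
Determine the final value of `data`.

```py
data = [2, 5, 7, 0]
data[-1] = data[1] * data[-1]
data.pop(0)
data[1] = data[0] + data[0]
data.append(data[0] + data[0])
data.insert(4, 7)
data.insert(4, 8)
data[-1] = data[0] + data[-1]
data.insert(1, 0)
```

data[-1] = data[1]*data[-1] = 5*0 = 0 → [2, 5, 7, 0]
pop(0) removes 2 → [5, 7, 0]
data[1] = data[0]+data[0] = 5+5 = 10 → [5, 10, 0]
append data[0]+data[0] = 5+5 = 10 → [5, 10, 0, 10]
insert 7 at 4 → [5, 10, 0, 10, 7]
insert 8 at 4 → [5, 10, 0, 10, 8, 7]
data[-1] = data[0]+data[-1] = 5+7 = 12 → [5, 10, 0, 10, 8, 12]
insert 0 at 1 → [5, 0, 10, 0, 10, 8, 12]

[5, 0, 10, 0, 10, 8, 12]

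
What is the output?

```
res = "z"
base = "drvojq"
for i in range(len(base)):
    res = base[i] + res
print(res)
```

qjovrdz

i=0: prepend 'd' → 'dz'
i=1: prepend 'r' → 'rdz'
i=2: prepend 'v' → 'vrdz'
i=3: prepend 'o' → 'ovrdz'
i=4: prepend 'j' → 'jovrdz'
i=5: prepend 'q' → 'qjovrdz'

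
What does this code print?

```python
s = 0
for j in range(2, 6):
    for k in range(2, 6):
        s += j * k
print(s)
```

j=2,k=2: s = 0+4 = 4
j=2,k=3: s = 4+6 = 10
j=2,k=4: s = 10+8 = 18
j=2,k=5: s = 18+10 = 28
j=3,k=2: s = 28+6 = 34
j=3,k=3: s = 34+9 = 43
j=3,k=4: s = 43+12 = 55
j=3,k=5: s = 55+15 = 70
j=4,k=2: s = 70+8 = 78
j=4,k=3: s = 78+12 = 90
j=4,k=4: s = 90+16 = 106
j=4,k=5: s = 106+20 = 126
j=5,k=2: s = 126+10 = 136
j=5,k=3: s = 136+15 = 151
j=5,k=4: s = 151+20 = 171
j=5,k=5: s = 171+25 = 196

196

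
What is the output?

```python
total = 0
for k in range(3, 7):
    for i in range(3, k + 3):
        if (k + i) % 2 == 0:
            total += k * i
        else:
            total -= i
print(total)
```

210

k=3,i=3: even sum, total = 0+9 = 9
k=3,i=4: odd sum, total = 9-4 = 5
k=3,i=5: even sum, total = 5+15 = 20
k=4,i=3: odd sum, total = 20-3 = 17
k=4,i=4: even sum, total = 17+16 = 33
k=4,i=5: odd sum, total = 33-5 = 28
k=4,i=6: even sum, total = 28+24 = 52
k=5,i=3: even sum, total = 52+15 = 67
k=5,i=4: odd sum, total = 67-4 = 63
k=5,i=5: even sum, total = 63+25 = 88
k=5,i=6: odd sum, total = 88-6 = 82
k=5,i=7: even sum, total = 82+35 = 117
k=6,i=3: odd sum, total = 117-3 = 114
k=6,i=4: even sum, total = 114+24 = 138
k=6,i=5: odd sum, total = 138-5 = 133
k=6,i=6: even sum, total = 133+36 = 169
k=6,i=7: odd sum, total = 169-7 = 162
k=6,i=8: even sum, total = 162+48 = 210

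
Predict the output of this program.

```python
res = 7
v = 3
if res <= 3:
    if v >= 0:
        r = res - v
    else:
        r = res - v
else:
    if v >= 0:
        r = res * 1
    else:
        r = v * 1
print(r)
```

res=7, v=3
res <= 3 is False; v >= 0 is True
→ r = res * 1 = 7

7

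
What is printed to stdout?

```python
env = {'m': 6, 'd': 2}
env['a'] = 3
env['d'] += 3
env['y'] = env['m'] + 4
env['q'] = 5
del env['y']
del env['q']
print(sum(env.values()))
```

env['a'] = 3 → {'m': 6, 'd': 2, 'a': 3}
env['d'] = 2+3 = 5 → {'m': 6, 'd': 5, 'a': 3}
env['y'] = env['m']+4 = 10 → {'m': 6, 'd': 5, 'a': 3, 'y': 10}
env['q'] = 5 → {'m': 6, 'd': 5, 'a': 3, 'y': 10, 'q': 5}
del 'y' → {'m': 6, 'd': 5, 'a': 3, 'q': 5}
del 'q' → {'m': 6, 'd': 5, 'a': 3}
sum of values = 14

14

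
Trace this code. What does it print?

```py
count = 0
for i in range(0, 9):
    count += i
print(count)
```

36

i=0: count = 0+0 = 0
i=1: count = 0+1 = 1
i=2: count = 1+2 = 3
i=3: count = 3+3 = 6
i=4: count = 6+4 = 10
i=5: count = 10+5 = 15
i=6: count = 15+6 = 21
i=7: count = 21+7 = 28
i=8: count = 28+8 = 36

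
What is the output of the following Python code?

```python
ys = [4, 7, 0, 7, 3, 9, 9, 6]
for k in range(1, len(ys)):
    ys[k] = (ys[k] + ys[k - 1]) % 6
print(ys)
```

k=1: ys[1] = (7+4)%6 = 5 → [4, 5, 0, 7, 3, 9, 9, 6]
k=2: ys[2] = (0+5)%6 = 5 → [4, 5, 5, 7, 3, 9, 9, 6]
k=3: ys[3] = (7+5)%6 = 0 → [4, 5, 5, 0, 3, 9, 9, 6]
k=4: ys[4] = (3+0)%6 = 3 → [4, 5, 5, 0, 3, 9, 9, 6]
k=5: ys[5] = (9+3)%6 = 0 → [4, 5, 5, 0, 3, 0, 9, 6]
k=6: ys[6] = (9+0)%6 = 3 → [4, 5, 5, 0, 3, 0, 3, 6]
k=7: ys[7] = (6+3)%6 = 3 → [4, 5, 5, 0, 3, 0, 3, 3]

[4, 5, 5, 0, 3, 0, 3, 3]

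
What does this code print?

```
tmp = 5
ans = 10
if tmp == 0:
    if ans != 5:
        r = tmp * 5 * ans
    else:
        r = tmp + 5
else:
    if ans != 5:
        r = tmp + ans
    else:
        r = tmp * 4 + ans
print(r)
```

tmp=5, ans=10
tmp == 0 is False; ans != 5 is True
→ r = tmp + ans = 15

15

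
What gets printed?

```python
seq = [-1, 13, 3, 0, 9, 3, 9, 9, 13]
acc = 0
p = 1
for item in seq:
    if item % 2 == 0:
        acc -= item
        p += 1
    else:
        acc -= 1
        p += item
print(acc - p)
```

-68

item=-1: not even, acc = 0-1 = -1; p=0
item=13: not even, acc = (-1)-1 = -2; p=13
item=3: not even, acc = (-2)-1 = -3; p=16
item=0: even, acc = (-3)-0 = -3; p=17
item=9: not even, acc = (-3)-1 = -4; p=26
item=3: not even, acc = (-4)-1 = -5; p=29
item=9: not even, acc = (-5)-1 = -6; p=38
item=9: not even, acc = (-6)-1 = -7; p=47
item=13: not even, acc = (-7)-1 = -8; p=60
acc-p = (-8)-60 = -68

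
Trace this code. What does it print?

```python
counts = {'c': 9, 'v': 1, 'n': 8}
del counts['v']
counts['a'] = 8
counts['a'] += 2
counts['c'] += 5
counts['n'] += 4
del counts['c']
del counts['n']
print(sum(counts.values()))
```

10

del 'v' → {'c': 9, 'n': 8}
counts['a'] = 8 → {'c': 9, 'n': 8, 'a': 8}
counts['a'] = 8+2 = 10 → {'c': 9, 'n': 8, 'a': 10}
counts['c'] = 9+5 = 14 → {'c': 14, 'n': 8, 'a': 10}
counts['n'] = 8+4 = 12 → {'c': 14, 'n': 12, 'a': 10}
del 'c' → {'n': 12, 'a': 10}
del 'n' → {'a': 10}
sum of values = 10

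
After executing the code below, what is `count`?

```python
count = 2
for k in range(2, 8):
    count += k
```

29

k=2: count = 2+2 = 4
k=3: count = 4+3 = 7
k=4: count = 7+4 = 11
k=5: count = 11+5 = 16
k=6: count = 16+6 = 22
k=7: count = 22+7 = 29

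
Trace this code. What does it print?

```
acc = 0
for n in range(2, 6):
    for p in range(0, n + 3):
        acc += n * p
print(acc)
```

n=2,p=0: acc = 0+0 = 0
n=2,p=1: acc = 0+2 = 2
n=2,p=2: acc = 2+4 = 6
n=2,p=3: acc = 6+6 = 12
n=2,p=4: acc = 12+8 = 20
n=3,p=0: acc = 20+0 = 20
n=3,p=1: acc = 20+3 = 23
n=3,p=2: acc = 23+6 = 29
n=3,p=3: acc = 29+9 = 38
n=3,p=4: acc = 38+12 = 50
n=3,p=5: acc = 50+15 = 65
n=4,p=0: acc = 65+0 = 65
n=4,p=1: acc = 65+4 = 69
n=4,p=2: acc = 69+8 = 77
n=4,p=3: acc = 77+12 = 89
n=4,p=4: acc = 89+16 = 105
n=4,p=5: acc = 105+20 = 125
n=4,p=6: acc = 125+24 = 149
n=5,p=0: acc = 149+0 = 149
n=5,p=1: acc = 149+5 = 154
n=5,p=2: acc = 154+10 = 164
n=5,p=3: acc = 164+15 = 179
n=5,p=4: acc = 179+20 = 199
n=5,p=5: acc = 199+25 = 224
n=5,p=6: acc = 224+30 = 254
n=5,p=7: acc = 254+35 = 289

289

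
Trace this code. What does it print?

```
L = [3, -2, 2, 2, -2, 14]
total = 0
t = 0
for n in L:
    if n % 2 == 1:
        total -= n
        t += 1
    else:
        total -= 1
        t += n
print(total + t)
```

7

n=3: odd, total = 0-3 = -3; t=1
n=-2: not odd, total = (-3)-1 = -4; t=-1
n=2: not odd, total = (-4)-1 = -5; t=1
n=2: not odd, total = (-5)-1 = -6; t=3
n=-2: not odd, total = (-6)-1 = -7; t=1
n=14: not odd, total = (-7)-1 = -8; t=15
total+t = (-8)+15 = 7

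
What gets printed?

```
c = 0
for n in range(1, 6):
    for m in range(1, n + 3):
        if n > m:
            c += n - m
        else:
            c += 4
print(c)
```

n=1,m=1: not 1>1, c = 0+4 = 4
n=1,m=2: not 1>2, c = 4+4 = 8
n=1,m=3: not 1>3, c = 8+4 = 12
n=2,m=1: 2>1, c = 12+1 = 13
n=2,m=2: not 2>2, c = 13+4 = 17
n=2,m=3: not 2>3, c = 17+4 = 21
n=2,m=4: not 2>4, c = 21+4 = 25
n=3,m=1: 3>1, c = 25+2 = 27
n=3,m=2: 3>2, c = 27+1 = 28
n=3,m=3: not 3>3, c = 28+4 = 32
n=3,m=4: not 3>4, c = 32+4 = 36
n=3,m=5: not 3>5, c = 36+4 = 40
n=4,m=1: 4>1, c = 40+3 = 43
n=4,m=2: 4>2, c = 43+2 = 45
n=4,m=3: 4>3, c = 45+1 = 46
n=4,m=4: not 4>4, c = 46+4 = 50
n=4,m=5: not 4>5, c = 50+4 = 54
n=4,m=6: not 4>6, c = 54+4 = 58
n=5,m=1: 5>1, c = 58+4 = 62
n=5,m=2: 5>2, c = 62+3 = 65
n=5,m=3: 5>3, c = 65+2 = 67
n=5,m=4: 5>4, c = 67+1 = 68
n=5,m=5: not 5>5, c = 68+4 = 72
n=5,m=6: not 5>6, c = 72+4 = 76
n=5,m=7: not 5>7, c = 76+4 = 80

80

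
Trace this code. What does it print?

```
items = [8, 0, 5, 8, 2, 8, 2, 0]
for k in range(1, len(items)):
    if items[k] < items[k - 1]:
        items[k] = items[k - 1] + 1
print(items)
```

[8, 9, 10, 11, 12, 13, 14, 15]

k=1: 0<8, items[1] = 8+1 = 9 → [8, 9, 5, 8, 2, 8, 2, 0]
k=2: 5<9, items[2] = 9+1 = 10 → [8, 9, 10, 8, 2, 8, 2, 0]
k=3: 8<10, items[3] = 10+1 = 11 → [8, 9, 10, 11, 2, 8, 2, 0]
k=4: 2<11, items[4] = 11+1 = 12 → [8, 9, 10, 11, 12, 8, 2, 0]
k=5: 8<12, items[5] = 12+1 = 13 → [8, 9, 10, 11, 12, 13, 2, 0]
k=6: 2<13, items[6] = 13+1 = 14 → [8, 9, 10, 11, 12, 13, 14, 0]
k=7: 0<14, items[7] = 14+1 = 15 → [8, 9, 10, 11, 12, 13, 14, 15]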